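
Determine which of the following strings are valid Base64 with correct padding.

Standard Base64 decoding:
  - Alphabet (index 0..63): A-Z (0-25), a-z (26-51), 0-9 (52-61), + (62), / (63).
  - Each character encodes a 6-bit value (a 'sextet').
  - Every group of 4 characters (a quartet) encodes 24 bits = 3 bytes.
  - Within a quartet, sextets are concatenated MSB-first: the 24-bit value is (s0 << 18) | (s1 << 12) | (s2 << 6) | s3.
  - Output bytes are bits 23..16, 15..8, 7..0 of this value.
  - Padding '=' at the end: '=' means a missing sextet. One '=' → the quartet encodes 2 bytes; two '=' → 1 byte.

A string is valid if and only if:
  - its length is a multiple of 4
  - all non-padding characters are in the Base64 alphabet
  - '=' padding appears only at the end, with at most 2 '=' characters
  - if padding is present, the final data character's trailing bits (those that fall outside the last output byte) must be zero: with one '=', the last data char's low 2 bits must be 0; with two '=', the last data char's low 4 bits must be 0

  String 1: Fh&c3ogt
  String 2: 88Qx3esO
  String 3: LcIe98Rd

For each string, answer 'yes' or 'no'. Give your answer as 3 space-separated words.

String 1: 'Fh&c3ogt' → invalid (bad char(s): ['&'])
String 2: '88Qx3esO' → valid
String 3: 'LcIe98Rd' → valid

Answer: no yes yes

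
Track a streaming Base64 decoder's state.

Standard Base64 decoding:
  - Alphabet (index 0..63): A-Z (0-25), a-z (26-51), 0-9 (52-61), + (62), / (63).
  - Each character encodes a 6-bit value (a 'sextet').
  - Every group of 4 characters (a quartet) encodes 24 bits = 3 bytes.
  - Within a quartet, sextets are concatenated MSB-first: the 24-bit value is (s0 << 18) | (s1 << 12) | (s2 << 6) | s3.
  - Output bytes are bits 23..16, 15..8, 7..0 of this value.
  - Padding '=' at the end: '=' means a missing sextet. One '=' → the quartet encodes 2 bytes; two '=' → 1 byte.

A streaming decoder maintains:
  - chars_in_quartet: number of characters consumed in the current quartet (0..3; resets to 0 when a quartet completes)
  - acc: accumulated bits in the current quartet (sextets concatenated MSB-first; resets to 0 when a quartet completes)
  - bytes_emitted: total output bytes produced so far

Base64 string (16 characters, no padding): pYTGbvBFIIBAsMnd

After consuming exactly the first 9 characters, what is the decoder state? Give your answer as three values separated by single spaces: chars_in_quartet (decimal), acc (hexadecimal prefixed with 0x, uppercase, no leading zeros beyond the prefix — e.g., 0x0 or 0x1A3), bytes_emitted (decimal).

Answer: 1 0x8 6

Derivation:
After char 0 ('p'=41): chars_in_quartet=1 acc=0x29 bytes_emitted=0
After char 1 ('Y'=24): chars_in_quartet=2 acc=0xA58 bytes_emitted=0
After char 2 ('T'=19): chars_in_quartet=3 acc=0x29613 bytes_emitted=0
After char 3 ('G'=6): chars_in_quartet=4 acc=0xA584C6 -> emit A5 84 C6, reset; bytes_emitted=3
After char 4 ('b'=27): chars_in_quartet=1 acc=0x1B bytes_emitted=3
After char 5 ('v'=47): chars_in_quartet=2 acc=0x6EF bytes_emitted=3
After char 6 ('B'=1): chars_in_quartet=3 acc=0x1BBC1 bytes_emitted=3
After char 7 ('F'=5): chars_in_quartet=4 acc=0x6EF045 -> emit 6E F0 45, reset; bytes_emitted=6
After char 8 ('I'=8): chars_in_quartet=1 acc=0x8 bytes_emitted=6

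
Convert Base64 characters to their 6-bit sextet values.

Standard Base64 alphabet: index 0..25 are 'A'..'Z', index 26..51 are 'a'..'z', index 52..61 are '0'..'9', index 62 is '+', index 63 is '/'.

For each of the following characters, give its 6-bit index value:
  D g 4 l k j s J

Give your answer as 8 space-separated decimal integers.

Answer: 3 32 56 37 36 35 44 9

Derivation:
'D': A..Z range, ord('D') − ord('A') = 3
'g': a..z range, 26 + ord('g') − ord('a') = 32
'4': 0..9 range, 52 + ord('4') − ord('0') = 56
'l': a..z range, 26 + ord('l') − ord('a') = 37
'k': a..z range, 26 + ord('k') − ord('a') = 36
'j': a..z range, 26 + ord('j') − ord('a') = 35
's': a..z range, 26 + ord('s') − ord('a') = 44
'J': A..Z range, ord('J') − ord('A') = 9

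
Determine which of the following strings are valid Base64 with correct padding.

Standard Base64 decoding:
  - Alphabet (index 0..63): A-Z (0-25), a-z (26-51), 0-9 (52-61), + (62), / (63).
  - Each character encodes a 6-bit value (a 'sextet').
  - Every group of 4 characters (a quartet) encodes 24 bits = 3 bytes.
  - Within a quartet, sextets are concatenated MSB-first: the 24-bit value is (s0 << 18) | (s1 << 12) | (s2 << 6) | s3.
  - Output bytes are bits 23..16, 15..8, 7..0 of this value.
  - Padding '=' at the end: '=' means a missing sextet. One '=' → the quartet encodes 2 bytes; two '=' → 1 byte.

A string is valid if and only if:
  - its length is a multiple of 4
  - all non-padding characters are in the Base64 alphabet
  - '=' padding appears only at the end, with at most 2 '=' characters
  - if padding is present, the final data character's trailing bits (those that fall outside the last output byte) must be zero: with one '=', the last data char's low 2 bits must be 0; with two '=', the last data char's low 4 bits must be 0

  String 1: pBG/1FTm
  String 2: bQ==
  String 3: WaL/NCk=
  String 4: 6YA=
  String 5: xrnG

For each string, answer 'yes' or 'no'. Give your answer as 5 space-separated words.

Answer: yes yes yes yes yes

Derivation:
String 1: 'pBG/1FTm' → valid
String 2: 'bQ==' → valid
String 3: 'WaL/NCk=' → valid
String 4: '6YA=' → valid
String 5: 'xrnG' → valid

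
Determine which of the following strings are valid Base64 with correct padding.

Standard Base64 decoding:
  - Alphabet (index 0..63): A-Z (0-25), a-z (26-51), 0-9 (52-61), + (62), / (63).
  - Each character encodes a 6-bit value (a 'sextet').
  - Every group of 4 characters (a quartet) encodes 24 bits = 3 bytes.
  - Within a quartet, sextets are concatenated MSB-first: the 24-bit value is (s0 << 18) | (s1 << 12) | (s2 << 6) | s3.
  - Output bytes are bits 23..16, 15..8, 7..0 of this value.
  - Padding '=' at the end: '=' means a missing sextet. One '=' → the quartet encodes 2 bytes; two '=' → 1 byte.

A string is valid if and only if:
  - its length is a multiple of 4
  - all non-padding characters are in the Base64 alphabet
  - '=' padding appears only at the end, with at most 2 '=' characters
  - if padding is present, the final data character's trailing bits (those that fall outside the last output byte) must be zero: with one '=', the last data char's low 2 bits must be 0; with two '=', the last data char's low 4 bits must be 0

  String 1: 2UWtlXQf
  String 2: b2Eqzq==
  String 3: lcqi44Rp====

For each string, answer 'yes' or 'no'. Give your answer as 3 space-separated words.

String 1: '2UWtlXQf' → valid
String 2: 'b2Eqzq==' → invalid (bad trailing bits)
String 3: 'lcqi44Rp====' → invalid (4 pad chars (max 2))

Answer: yes no no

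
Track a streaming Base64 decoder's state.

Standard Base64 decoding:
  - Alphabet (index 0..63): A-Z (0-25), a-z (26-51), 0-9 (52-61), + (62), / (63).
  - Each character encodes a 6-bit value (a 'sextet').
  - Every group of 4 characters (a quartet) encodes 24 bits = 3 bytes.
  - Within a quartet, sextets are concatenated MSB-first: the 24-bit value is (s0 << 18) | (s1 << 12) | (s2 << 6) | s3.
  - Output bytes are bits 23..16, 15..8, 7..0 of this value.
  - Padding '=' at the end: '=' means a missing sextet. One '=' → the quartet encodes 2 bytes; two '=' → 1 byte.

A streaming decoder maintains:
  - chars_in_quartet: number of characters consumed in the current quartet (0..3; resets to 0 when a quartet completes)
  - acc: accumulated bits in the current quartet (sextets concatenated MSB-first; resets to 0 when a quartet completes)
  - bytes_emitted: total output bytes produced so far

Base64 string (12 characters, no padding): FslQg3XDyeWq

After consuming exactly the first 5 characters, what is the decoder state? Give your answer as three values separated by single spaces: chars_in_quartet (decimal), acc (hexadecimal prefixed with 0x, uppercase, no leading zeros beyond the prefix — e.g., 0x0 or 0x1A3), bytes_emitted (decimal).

Answer: 1 0x20 3

Derivation:
After char 0 ('F'=5): chars_in_quartet=1 acc=0x5 bytes_emitted=0
After char 1 ('s'=44): chars_in_quartet=2 acc=0x16C bytes_emitted=0
After char 2 ('l'=37): chars_in_quartet=3 acc=0x5B25 bytes_emitted=0
After char 3 ('Q'=16): chars_in_quartet=4 acc=0x16C950 -> emit 16 C9 50, reset; bytes_emitted=3
After char 4 ('g'=32): chars_in_quartet=1 acc=0x20 bytes_emitted=3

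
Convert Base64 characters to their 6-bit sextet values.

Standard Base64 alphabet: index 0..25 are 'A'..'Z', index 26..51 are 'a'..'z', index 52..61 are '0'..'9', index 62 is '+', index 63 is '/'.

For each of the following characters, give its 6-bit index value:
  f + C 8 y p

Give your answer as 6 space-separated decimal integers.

Answer: 31 62 2 60 50 41

Derivation:
'f': a..z range, 26 + ord('f') − ord('a') = 31
'+': index 62
'C': A..Z range, ord('C') − ord('A') = 2
'8': 0..9 range, 52 + ord('8') − ord('0') = 60
'y': a..z range, 26 + ord('y') − ord('a') = 50
'p': a..z range, 26 + ord('p') − ord('a') = 41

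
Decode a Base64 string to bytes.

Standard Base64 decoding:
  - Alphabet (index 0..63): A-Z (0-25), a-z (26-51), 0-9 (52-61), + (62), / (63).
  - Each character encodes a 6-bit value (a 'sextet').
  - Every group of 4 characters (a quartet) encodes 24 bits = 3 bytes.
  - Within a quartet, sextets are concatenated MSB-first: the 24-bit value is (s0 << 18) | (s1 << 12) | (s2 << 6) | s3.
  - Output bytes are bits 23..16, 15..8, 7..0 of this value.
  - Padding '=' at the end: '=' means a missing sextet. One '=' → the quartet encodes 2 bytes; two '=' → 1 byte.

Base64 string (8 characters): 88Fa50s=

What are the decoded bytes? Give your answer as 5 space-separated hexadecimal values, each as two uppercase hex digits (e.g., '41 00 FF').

After char 0 ('8'=60): chars_in_quartet=1 acc=0x3C bytes_emitted=0
After char 1 ('8'=60): chars_in_quartet=2 acc=0xF3C bytes_emitted=0
After char 2 ('F'=5): chars_in_quartet=3 acc=0x3CF05 bytes_emitted=0
After char 3 ('a'=26): chars_in_quartet=4 acc=0xF3C15A -> emit F3 C1 5A, reset; bytes_emitted=3
After char 4 ('5'=57): chars_in_quartet=1 acc=0x39 bytes_emitted=3
After char 5 ('0'=52): chars_in_quartet=2 acc=0xE74 bytes_emitted=3
After char 6 ('s'=44): chars_in_quartet=3 acc=0x39D2C bytes_emitted=3
Padding '=': partial quartet acc=0x39D2C -> emit E7 4B; bytes_emitted=5

Answer: F3 C1 5A E7 4B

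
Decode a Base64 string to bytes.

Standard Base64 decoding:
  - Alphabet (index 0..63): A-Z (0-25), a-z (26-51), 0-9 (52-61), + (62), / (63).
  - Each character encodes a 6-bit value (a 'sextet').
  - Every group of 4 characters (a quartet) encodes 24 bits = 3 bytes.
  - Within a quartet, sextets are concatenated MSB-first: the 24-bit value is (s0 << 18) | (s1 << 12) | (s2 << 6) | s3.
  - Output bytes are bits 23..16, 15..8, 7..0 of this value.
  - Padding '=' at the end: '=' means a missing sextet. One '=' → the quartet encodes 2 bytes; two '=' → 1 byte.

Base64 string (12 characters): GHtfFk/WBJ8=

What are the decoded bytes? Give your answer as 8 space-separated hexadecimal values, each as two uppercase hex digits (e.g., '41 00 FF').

After char 0 ('G'=6): chars_in_quartet=1 acc=0x6 bytes_emitted=0
After char 1 ('H'=7): chars_in_quartet=2 acc=0x187 bytes_emitted=0
After char 2 ('t'=45): chars_in_quartet=3 acc=0x61ED bytes_emitted=0
After char 3 ('f'=31): chars_in_quartet=4 acc=0x187B5F -> emit 18 7B 5F, reset; bytes_emitted=3
After char 4 ('F'=5): chars_in_quartet=1 acc=0x5 bytes_emitted=3
After char 5 ('k'=36): chars_in_quartet=2 acc=0x164 bytes_emitted=3
After char 6 ('/'=63): chars_in_quartet=3 acc=0x593F bytes_emitted=3
After char 7 ('W'=22): chars_in_quartet=4 acc=0x164FD6 -> emit 16 4F D6, reset; bytes_emitted=6
After char 8 ('B'=1): chars_in_quartet=1 acc=0x1 bytes_emitted=6
After char 9 ('J'=9): chars_in_quartet=2 acc=0x49 bytes_emitted=6
After char 10 ('8'=60): chars_in_quartet=3 acc=0x127C bytes_emitted=6
Padding '=': partial quartet acc=0x127C -> emit 04 9F; bytes_emitted=8

Answer: 18 7B 5F 16 4F D6 04 9F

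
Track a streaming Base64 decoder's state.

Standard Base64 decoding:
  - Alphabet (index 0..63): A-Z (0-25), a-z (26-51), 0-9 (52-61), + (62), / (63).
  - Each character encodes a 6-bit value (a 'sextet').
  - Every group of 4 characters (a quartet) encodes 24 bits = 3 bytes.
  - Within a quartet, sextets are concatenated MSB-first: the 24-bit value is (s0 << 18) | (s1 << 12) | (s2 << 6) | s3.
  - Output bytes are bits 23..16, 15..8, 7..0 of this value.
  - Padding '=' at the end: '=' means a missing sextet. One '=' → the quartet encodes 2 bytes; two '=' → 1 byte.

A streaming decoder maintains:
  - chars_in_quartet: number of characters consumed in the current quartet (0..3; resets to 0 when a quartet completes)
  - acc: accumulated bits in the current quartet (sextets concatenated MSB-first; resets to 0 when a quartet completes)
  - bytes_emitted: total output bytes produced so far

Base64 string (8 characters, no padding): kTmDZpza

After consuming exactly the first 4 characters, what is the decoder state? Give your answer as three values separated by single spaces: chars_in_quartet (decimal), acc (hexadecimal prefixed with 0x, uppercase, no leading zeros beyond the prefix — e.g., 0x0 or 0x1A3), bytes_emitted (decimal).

After char 0 ('k'=36): chars_in_quartet=1 acc=0x24 bytes_emitted=0
After char 1 ('T'=19): chars_in_quartet=2 acc=0x913 bytes_emitted=0
After char 2 ('m'=38): chars_in_quartet=3 acc=0x244E6 bytes_emitted=0
After char 3 ('D'=3): chars_in_quartet=4 acc=0x913983 -> emit 91 39 83, reset; bytes_emitted=3

Answer: 0 0x0 3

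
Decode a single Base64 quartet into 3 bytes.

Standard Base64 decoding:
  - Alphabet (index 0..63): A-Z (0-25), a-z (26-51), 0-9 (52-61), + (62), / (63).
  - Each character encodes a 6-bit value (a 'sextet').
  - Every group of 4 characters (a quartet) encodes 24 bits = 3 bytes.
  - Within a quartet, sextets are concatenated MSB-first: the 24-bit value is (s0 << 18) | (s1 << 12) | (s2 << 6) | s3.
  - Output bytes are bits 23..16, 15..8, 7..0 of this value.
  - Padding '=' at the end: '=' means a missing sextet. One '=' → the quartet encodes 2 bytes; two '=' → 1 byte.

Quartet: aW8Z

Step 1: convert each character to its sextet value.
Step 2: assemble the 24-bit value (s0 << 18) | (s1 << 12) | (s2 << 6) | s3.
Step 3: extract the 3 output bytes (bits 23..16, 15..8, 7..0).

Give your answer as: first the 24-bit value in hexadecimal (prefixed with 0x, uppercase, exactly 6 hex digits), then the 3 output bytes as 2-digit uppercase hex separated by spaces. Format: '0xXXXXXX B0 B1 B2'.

Sextets: a=26, W=22, 8=60, Z=25
24-bit: (26<<18) | (22<<12) | (60<<6) | 25
      = 0x680000 | 0x016000 | 0x000F00 | 0x000019
      = 0x696F19
Bytes: (v>>16)&0xFF=69, (v>>8)&0xFF=6F, v&0xFF=19

Answer: 0x696F19 69 6F 19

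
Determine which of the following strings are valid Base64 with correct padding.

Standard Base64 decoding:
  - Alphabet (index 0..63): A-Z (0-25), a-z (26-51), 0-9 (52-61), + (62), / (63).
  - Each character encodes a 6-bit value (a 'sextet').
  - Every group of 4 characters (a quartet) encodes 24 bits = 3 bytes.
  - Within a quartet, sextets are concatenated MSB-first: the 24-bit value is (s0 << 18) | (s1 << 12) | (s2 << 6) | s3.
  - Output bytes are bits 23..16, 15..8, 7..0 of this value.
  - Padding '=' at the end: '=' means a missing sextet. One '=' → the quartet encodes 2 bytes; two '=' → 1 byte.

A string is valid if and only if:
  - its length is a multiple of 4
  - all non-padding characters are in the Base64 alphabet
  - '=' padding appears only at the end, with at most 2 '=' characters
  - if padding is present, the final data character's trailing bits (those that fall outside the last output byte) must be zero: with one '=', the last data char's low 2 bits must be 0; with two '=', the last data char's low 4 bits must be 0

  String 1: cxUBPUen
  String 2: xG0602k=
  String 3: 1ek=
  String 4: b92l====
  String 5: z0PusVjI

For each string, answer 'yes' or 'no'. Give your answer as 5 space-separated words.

String 1: 'cxUBPUen' → valid
String 2: 'xG0602k=' → valid
String 3: '1ek=' → valid
String 4: 'b92l====' → invalid (4 pad chars (max 2))
String 5: 'z0PusVjI' → valid

Answer: yes yes yes no yes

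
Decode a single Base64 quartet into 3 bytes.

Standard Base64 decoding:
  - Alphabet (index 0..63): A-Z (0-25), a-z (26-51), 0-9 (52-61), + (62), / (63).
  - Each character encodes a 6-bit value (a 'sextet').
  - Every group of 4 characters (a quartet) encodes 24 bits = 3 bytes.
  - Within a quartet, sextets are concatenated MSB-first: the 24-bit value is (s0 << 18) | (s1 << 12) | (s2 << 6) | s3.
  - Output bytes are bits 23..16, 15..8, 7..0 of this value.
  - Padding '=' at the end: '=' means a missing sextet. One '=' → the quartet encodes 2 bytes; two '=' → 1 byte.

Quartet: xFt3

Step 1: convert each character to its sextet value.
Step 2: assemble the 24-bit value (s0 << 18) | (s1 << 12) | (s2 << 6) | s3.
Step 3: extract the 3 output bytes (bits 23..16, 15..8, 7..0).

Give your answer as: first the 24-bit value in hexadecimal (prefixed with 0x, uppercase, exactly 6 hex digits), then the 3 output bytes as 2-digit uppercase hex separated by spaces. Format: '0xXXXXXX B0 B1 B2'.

Answer: 0xC45B77 C4 5B 77

Derivation:
Sextets: x=49, F=5, t=45, 3=55
24-bit: (49<<18) | (5<<12) | (45<<6) | 55
      = 0xC40000 | 0x005000 | 0x000B40 | 0x000037
      = 0xC45B77
Bytes: (v>>16)&0xFF=C4, (v>>8)&0xFF=5B, v&0xFF=77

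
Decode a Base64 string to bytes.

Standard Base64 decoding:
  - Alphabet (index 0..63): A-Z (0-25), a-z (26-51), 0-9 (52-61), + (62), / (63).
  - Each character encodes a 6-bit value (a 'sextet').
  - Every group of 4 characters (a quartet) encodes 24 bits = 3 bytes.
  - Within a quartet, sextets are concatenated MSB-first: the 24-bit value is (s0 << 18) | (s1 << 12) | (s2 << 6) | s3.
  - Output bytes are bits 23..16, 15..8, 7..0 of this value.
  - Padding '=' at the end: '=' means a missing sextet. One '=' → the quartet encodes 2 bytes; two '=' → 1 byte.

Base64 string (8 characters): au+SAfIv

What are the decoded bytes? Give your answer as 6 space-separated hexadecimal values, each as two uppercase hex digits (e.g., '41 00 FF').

After char 0 ('a'=26): chars_in_quartet=1 acc=0x1A bytes_emitted=0
After char 1 ('u'=46): chars_in_quartet=2 acc=0x6AE bytes_emitted=0
After char 2 ('+'=62): chars_in_quartet=3 acc=0x1ABBE bytes_emitted=0
After char 3 ('S'=18): chars_in_quartet=4 acc=0x6AEF92 -> emit 6A EF 92, reset; bytes_emitted=3
After char 4 ('A'=0): chars_in_quartet=1 acc=0x0 bytes_emitted=3
After char 5 ('f'=31): chars_in_quartet=2 acc=0x1F bytes_emitted=3
After char 6 ('I'=8): chars_in_quartet=3 acc=0x7C8 bytes_emitted=3
After char 7 ('v'=47): chars_in_quartet=4 acc=0x1F22F -> emit 01 F2 2F, reset; bytes_emitted=6

Answer: 6A EF 92 01 F2 2F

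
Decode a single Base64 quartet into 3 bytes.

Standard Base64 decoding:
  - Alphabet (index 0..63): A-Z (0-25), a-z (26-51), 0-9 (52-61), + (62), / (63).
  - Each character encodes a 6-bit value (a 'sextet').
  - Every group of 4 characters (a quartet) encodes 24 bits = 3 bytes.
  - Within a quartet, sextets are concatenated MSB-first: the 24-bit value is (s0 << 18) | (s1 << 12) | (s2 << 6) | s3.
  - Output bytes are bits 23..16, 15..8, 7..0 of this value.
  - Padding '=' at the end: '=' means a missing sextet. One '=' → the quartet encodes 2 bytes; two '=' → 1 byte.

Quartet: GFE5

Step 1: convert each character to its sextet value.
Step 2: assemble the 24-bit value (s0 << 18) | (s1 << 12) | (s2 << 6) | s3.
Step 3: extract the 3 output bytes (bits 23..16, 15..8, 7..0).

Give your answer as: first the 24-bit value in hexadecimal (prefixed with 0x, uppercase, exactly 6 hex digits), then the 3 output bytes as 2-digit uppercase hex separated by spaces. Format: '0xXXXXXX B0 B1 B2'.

Answer: 0x185139 18 51 39

Derivation:
Sextets: G=6, F=5, E=4, 5=57
24-bit: (6<<18) | (5<<12) | (4<<6) | 57
      = 0x180000 | 0x005000 | 0x000100 | 0x000039
      = 0x185139
Bytes: (v>>16)&0xFF=18, (v>>8)&0xFF=51, v&0xFF=39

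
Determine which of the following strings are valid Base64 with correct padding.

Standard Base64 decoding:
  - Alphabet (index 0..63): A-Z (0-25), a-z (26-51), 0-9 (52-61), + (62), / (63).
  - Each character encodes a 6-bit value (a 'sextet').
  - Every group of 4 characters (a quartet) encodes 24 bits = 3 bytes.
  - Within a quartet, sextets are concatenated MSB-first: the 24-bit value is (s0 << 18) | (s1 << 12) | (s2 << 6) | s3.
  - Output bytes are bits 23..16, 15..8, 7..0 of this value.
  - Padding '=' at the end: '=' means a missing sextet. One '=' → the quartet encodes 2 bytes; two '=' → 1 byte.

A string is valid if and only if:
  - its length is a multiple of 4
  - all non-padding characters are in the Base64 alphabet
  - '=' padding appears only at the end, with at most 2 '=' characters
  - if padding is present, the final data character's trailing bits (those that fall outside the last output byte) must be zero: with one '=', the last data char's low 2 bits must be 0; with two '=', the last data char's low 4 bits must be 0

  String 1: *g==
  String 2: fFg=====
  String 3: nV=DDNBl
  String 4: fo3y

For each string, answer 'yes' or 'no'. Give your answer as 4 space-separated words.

String 1: '*g==' → invalid (bad char(s): ['*'])
String 2: 'fFg=====' → invalid (5 pad chars (max 2))
String 3: 'nV=DDNBl' → invalid (bad char(s): ['=']; '=' in middle)
String 4: 'fo3y' → valid

Answer: no no no yes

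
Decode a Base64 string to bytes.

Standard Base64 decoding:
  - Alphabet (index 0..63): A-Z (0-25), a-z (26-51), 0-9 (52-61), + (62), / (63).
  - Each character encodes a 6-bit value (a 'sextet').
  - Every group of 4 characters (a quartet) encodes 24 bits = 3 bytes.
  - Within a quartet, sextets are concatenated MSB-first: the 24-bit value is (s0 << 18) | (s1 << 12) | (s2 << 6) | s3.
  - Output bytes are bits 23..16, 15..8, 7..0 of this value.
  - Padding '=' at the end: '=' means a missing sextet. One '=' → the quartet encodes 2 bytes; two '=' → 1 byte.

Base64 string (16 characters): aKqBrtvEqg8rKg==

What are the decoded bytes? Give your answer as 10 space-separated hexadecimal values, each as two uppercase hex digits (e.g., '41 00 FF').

Answer: 68 AA 81 AE DB C4 AA 0F 2B 2A

Derivation:
After char 0 ('a'=26): chars_in_quartet=1 acc=0x1A bytes_emitted=0
After char 1 ('K'=10): chars_in_quartet=2 acc=0x68A bytes_emitted=0
After char 2 ('q'=42): chars_in_quartet=3 acc=0x1A2AA bytes_emitted=0
After char 3 ('B'=1): chars_in_quartet=4 acc=0x68AA81 -> emit 68 AA 81, reset; bytes_emitted=3
After char 4 ('r'=43): chars_in_quartet=1 acc=0x2B bytes_emitted=3
After char 5 ('t'=45): chars_in_quartet=2 acc=0xAED bytes_emitted=3
After char 6 ('v'=47): chars_in_quartet=3 acc=0x2BB6F bytes_emitted=3
After char 7 ('E'=4): chars_in_quartet=4 acc=0xAEDBC4 -> emit AE DB C4, reset; bytes_emitted=6
After char 8 ('q'=42): chars_in_quartet=1 acc=0x2A bytes_emitted=6
After char 9 ('g'=32): chars_in_quartet=2 acc=0xAA0 bytes_emitted=6
After char 10 ('8'=60): chars_in_quartet=3 acc=0x2A83C bytes_emitted=6
After char 11 ('r'=43): chars_in_quartet=4 acc=0xAA0F2B -> emit AA 0F 2B, reset; bytes_emitted=9
After char 12 ('K'=10): chars_in_quartet=1 acc=0xA bytes_emitted=9
After char 13 ('g'=32): chars_in_quartet=2 acc=0x2A0 bytes_emitted=9
Padding '==': partial quartet acc=0x2A0 -> emit 2A; bytes_emitted=10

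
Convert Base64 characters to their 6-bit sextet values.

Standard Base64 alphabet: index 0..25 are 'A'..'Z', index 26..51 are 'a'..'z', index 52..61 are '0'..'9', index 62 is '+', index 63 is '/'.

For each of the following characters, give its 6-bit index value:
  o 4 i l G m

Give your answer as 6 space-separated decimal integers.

Answer: 40 56 34 37 6 38

Derivation:
'o': a..z range, 26 + ord('o') − ord('a') = 40
'4': 0..9 range, 52 + ord('4') − ord('0') = 56
'i': a..z range, 26 + ord('i') − ord('a') = 34
'l': a..z range, 26 + ord('l') − ord('a') = 37
'G': A..Z range, ord('G') − ord('A') = 6
'm': a..z range, 26 + ord('m') − ord('a') = 38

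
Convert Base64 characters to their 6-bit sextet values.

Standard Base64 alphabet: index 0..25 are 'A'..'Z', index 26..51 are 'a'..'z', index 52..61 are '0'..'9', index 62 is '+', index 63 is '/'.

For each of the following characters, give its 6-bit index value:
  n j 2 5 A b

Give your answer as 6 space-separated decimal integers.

'n': a..z range, 26 + ord('n') − ord('a') = 39
'j': a..z range, 26 + ord('j') − ord('a') = 35
'2': 0..9 range, 52 + ord('2') − ord('0') = 54
'5': 0..9 range, 52 + ord('5') − ord('0') = 57
'A': A..Z range, ord('A') − ord('A') = 0
'b': a..z range, 26 + ord('b') − ord('a') = 27

Answer: 39 35 54 57 0 27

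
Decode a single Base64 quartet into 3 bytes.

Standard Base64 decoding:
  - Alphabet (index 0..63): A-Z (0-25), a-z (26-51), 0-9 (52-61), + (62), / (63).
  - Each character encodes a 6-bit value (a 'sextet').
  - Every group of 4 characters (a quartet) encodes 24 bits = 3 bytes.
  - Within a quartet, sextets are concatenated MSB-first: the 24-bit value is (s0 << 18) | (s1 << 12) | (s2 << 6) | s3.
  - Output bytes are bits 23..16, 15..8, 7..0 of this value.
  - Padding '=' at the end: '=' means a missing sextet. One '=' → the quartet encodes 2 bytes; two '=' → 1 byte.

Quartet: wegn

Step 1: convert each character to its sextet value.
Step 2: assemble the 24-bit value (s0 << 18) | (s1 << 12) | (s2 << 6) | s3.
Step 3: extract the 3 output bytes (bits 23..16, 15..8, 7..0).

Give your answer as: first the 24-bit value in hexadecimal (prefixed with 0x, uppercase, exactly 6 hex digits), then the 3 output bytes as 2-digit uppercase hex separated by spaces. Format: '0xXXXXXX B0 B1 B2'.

Answer: 0xC1E827 C1 E8 27

Derivation:
Sextets: w=48, e=30, g=32, n=39
24-bit: (48<<18) | (30<<12) | (32<<6) | 39
      = 0xC00000 | 0x01E000 | 0x000800 | 0x000027
      = 0xC1E827
Bytes: (v>>16)&0xFF=C1, (v>>8)&0xFF=E8, v&0xFF=27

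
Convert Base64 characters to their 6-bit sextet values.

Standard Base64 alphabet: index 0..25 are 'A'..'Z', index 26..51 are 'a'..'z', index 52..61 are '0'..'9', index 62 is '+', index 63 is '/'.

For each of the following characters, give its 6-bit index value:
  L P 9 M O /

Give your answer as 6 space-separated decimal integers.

'L': A..Z range, ord('L') − ord('A') = 11
'P': A..Z range, ord('P') − ord('A') = 15
'9': 0..9 range, 52 + ord('9') − ord('0') = 61
'M': A..Z range, ord('M') − ord('A') = 12
'O': A..Z range, ord('O') − ord('A') = 14
'/': index 63

Answer: 11 15 61 12 14 63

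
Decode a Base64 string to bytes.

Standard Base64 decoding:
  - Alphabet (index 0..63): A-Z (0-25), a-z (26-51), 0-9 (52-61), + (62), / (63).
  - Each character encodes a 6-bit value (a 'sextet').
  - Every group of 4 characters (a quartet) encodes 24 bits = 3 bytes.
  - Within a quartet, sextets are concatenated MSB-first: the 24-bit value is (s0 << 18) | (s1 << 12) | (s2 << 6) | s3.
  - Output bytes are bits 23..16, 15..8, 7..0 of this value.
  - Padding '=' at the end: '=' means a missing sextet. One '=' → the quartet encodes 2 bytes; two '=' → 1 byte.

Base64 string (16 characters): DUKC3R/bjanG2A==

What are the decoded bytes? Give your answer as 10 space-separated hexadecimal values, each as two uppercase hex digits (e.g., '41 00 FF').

Answer: 0D 42 82 DD 1F DB 8D A9 C6 D8

Derivation:
After char 0 ('D'=3): chars_in_quartet=1 acc=0x3 bytes_emitted=0
After char 1 ('U'=20): chars_in_quartet=2 acc=0xD4 bytes_emitted=0
After char 2 ('K'=10): chars_in_quartet=3 acc=0x350A bytes_emitted=0
After char 3 ('C'=2): chars_in_quartet=4 acc=0xD4282 -> emit 0D 42 82, reset; bytes_emitted=3
After char 4 ('3'=55): chars_in_quartet=1 acc=0x37 bytes_emitted=3
After char 5 ('R'=17): chars_in_quartet=2 acc=0xDD1 bytes_emitted=3
After char 6 ('/'=63): chars_in_quartet=3 acc=0x3747F bytes_emitted=3
After char 7 ('b'=27): chars_in_quartet=4 acc=0xDD1FDB -> emit DD 1F DB, reset; bytes_emitted=6
After char 8 ('j'=35): chars_in_quartet=1 acc=0x23 bytes_emitted=6
After char 9 ('a'=26): chars_in_quartet=2 acc=0x8DA bytes_emitted=6
After char 10 ('n'=39): chars_in_quartet=3 acc=0x236A7 bytes_emitted=6
After char 11 ('G'=6): chars_in_quartet=4 acc=0x8DA9C6 -> emit 8D A9 C6, reset; bytes_emitted=9
After char 12 ('2'=54): chars_in_quartet=1 acc=0x36 bytes_emitted=9
After char 13 ('A'=0): chars_in_quartet=2 acc=0xD80 bytes_emitted=9
Padding '==': partial quartet acc=0xD80 -> emit D8; bytes_emitted=10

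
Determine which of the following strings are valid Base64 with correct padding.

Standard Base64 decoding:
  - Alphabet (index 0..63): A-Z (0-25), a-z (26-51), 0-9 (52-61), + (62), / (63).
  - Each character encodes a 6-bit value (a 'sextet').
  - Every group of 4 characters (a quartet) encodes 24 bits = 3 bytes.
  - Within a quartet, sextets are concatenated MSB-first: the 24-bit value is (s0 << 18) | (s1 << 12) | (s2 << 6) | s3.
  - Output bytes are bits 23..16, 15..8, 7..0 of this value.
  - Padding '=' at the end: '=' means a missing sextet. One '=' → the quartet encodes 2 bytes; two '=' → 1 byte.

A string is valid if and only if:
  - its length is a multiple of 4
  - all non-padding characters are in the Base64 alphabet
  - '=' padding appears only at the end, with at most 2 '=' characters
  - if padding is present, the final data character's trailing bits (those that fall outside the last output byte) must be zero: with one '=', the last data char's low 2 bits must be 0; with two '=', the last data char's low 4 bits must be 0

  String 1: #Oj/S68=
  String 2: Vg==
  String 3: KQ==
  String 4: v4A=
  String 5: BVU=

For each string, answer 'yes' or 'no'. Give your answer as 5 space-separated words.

String 1: '#Oj/S68=' → invalid (bad char(s): ['#'])
String 2: 'Vg==' → valid
String 3: 'KQ==' → valid
String 4: 'v4A=' → valid
String 5: 'BVU=' → valid

Answer: no yes yes yes yes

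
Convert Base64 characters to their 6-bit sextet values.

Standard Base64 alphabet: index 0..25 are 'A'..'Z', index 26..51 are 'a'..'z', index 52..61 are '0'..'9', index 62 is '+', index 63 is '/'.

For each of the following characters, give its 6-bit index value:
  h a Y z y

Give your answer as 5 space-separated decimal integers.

Answer: 33 26 24 51 50

Derivation:
'h': a..z range, 26 + ord('h') − ord('a') = 33
'a': a..z range, 26 + ord('a') − ord('a') = 26
'Y': A..Z range, ord('Y') − ord('A') = 24
'z': a..z range, 26 + ord('z') − ord('a') = 51
'y': a..z range, 26 + ord('y') − ord('a') = 50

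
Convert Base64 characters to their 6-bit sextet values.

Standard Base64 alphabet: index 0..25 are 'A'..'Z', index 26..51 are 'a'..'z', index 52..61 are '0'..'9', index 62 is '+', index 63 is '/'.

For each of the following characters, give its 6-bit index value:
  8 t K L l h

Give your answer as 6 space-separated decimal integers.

Answer: 60 45 10 11 37 33

Derivation:
'8': 0..9 range, 52 + ord('8') − ord('0') = 60
't': a..z range, 26 + ord('t') − ord('a') = 45
'K': A..Z range, ord('K') − ord('A') = 10
'L': A..Z range, ord('L') − ord('A') = 11
'l': a..z range, 26 + ord('l') − ord('a') = 37
'h': a..z range, 26 + ord('h') − ord('a') = 33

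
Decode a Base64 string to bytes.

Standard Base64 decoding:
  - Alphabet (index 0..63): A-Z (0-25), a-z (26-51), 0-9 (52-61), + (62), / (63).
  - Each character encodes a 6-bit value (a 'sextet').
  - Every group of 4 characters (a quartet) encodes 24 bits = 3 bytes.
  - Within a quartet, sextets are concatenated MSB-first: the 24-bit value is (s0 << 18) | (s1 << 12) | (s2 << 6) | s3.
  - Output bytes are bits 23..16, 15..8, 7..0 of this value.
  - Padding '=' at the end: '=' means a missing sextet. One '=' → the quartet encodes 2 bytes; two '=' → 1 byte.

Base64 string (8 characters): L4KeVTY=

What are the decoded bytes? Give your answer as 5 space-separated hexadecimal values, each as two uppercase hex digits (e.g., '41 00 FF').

After char 0 ('L'=11): chars_in_quartet=1 acc=0xB bytes_emitted=0
After char 1 ('4'=56): chars_in_quartet=2 acc=0x2F8 bytes_emitted=0
After char 2 ('K'=10): chars_in_quartet=3 acc=0xBE0A bytes_emitted=0
After char 3 ('e'=30): chars_in_quartet=4 acc=0x2F829E -> emit 2F 82 9E, reset; bytes_emitted=3
After char 4 ('V'=21): chars_in_quartet=1 acc=0x15 bytes_emitted=3
After char 5 ('T'=19): chars_in_quartet=2 acc=0x553 bytes_emitted=3
After char 6 ('Y'=24): chars_in_quartet=3 acc=0x154D8 bytes_emitted=3
Padding '=': partial quartet acc=0x154D8 -> emit 55 36; bytes_emitted=5

Answer: 2F 82 9E 55 36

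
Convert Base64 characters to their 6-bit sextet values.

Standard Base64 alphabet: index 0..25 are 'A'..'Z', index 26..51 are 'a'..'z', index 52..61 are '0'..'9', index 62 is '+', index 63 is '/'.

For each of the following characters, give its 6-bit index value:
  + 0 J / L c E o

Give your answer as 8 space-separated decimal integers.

Answer: 62 52 9 63 11 28 4 40

Derivation:
'+': index 62
'0': 0..9 range, 52 + ord('0') − ord('0') = 52
'J': A..Z range, ord('J') − ord('A') = 9
'/': index 63
'L': A..Z range, ord('L') − ord('A') = 11
'c': a..z range, 26 + ord('c') − ord('a') = 28
'E': A..Z range, ord('E') − ord('A') = 4
'o': a..z range, 26 + ord('o') − ord('a') = 40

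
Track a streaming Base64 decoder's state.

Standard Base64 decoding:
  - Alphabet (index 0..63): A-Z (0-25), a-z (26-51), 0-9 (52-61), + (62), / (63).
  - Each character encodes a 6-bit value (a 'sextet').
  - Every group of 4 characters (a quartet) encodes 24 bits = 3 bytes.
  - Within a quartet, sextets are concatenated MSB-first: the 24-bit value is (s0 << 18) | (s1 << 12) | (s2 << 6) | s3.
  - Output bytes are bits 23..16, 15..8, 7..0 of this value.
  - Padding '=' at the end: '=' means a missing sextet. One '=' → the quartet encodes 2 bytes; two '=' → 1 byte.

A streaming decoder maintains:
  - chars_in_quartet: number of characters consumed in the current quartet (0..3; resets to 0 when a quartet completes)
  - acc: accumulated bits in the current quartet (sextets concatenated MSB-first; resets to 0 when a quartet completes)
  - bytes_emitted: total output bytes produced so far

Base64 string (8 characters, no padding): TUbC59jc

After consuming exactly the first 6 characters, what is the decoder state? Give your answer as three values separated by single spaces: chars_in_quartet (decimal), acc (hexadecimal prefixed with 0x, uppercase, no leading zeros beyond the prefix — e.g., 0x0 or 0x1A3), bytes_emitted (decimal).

Answer: 2 0xE7D 3

Derivation:
After char 0 ('T'=19): chars_in_quartet=1 acc=0x13 bytes_emitted=0
After char 1 ('U'=20): chars_in_quartet=2 acc=0x4D4 bytes_emitted=0
After char 2 ('b'=27): chars_in_quartet=3 acc=0x1351B bytes_emitted=0
After char 3 ('C'=2): chars_in_quartet=4 acc=0x4D46C2 -> emit 4D 46 C2, reset; bytes_emitted=3
After char 4 ('5'=57): chars_in_quartet=1 acc=0x39 bytes_emitted=3
After char 5 ('9'=61): chars_in_quartet=2 acc=0xE7D bytes_emitted=3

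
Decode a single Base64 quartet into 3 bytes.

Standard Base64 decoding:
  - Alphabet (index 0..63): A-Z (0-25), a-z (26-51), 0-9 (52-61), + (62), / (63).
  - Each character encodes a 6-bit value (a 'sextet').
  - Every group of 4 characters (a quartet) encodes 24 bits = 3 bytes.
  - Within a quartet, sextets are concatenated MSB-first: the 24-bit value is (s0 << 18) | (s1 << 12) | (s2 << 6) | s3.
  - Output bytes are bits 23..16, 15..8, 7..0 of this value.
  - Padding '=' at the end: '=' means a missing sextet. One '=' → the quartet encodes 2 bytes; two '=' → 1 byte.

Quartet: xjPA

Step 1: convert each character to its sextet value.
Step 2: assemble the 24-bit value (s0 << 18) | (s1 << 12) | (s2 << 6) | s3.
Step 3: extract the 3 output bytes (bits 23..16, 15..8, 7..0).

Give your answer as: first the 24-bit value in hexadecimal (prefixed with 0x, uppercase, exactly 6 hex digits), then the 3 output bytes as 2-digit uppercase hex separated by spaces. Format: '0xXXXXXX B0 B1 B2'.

Sextets: x=49, j=35, P=15, A=0
24-bit: (49<<18) | (35<<12) | (15<<6) | 0
      = 0xC40000 | 0x023000 | 0x0003C0 | 0x000000
      = 0xC633C0
Bytes: (v>>16)&0xFF=C6, (v>>8)&0xFF=33, v&0xFF=C0

Answer: 0xC633C0 C6 33 C0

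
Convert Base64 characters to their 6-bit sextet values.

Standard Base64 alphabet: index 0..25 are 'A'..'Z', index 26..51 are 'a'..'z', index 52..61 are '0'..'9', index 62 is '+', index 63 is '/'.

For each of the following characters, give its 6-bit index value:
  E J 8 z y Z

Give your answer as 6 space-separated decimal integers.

'E': A..Z range, ord('E') − ord('A') = 4
'J': A..Z range, ord('J') − ord('A') = 9
'8': 0..9 range, 52 + ord('8') − ord('0') = 60
'z': a..z range, 26 + ord('z') − ord('a') = 51
'y': a..z range, 26 + ord('y') − ord('a') = 50
'Z': A..Z range, ord('Z') − ord('A') = 25

Answer: 4 9 60 51 50 25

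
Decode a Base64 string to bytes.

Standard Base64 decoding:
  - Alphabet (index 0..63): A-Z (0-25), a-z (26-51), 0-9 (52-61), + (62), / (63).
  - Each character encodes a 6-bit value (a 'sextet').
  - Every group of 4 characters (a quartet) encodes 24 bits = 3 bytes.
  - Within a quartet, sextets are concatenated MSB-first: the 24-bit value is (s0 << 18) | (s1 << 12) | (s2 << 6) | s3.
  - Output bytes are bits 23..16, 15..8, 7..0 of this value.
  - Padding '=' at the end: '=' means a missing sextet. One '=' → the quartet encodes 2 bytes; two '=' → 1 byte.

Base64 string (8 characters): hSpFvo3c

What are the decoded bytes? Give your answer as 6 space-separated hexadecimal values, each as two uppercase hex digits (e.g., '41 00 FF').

Answer: 85 2A 45 BE 8D DC

Derivation:
After char 0 ('h'=33): chars_in_quartet=1 acc=0x21 bytes_emitted=0
After char 1 ('S'=18): chars_in_quartet=2 acc=0x852 bytes_emitted=0
After char 2 ('p'=41): chars_in_quartet=3 acc=0x214A9 bytes_emitted=0
After char 3 ('F'=5): chars_in_quartet=4 acc=0x852A45 -> emit 85 2A 45, reset; bytes_emitted=3
After char 4 ('v'=47): chars_in_quartet=1 acc=0x2F bytes_emitted=3
After char 5 ('o'=40): chars_in_quartet=2 acc=0xBE8 bytes_emitted=3
After char 6 ('3'=55): chars_in_quartet=3 acc=0x2FA37 bytes_emitted=3
After char 7 ('c'=28): chars_in_quartet=4 acc=0xBE8DDC -> emit BE 8D DC, reset; bytes_emitted=6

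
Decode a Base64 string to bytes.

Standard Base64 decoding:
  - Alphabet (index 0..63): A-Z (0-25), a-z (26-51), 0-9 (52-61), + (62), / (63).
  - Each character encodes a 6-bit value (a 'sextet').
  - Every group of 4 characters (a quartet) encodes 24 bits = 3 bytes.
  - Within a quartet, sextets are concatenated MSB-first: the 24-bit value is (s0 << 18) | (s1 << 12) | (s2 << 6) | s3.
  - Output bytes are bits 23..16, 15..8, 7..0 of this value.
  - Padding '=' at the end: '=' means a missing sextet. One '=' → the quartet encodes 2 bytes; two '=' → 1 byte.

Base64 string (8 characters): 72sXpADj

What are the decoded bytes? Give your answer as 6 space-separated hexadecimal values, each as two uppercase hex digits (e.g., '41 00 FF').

Answer: EF 6B 17 A4 00 E3

Derivation:
After char 0 ('7'=59): chars_in_quartet=1 acc=0x3B bytes_emitted=0
After char 1 ('2'=54): chars_in_quartet=2 acc=0xEF6 bytes_emitted=0
After char 2 ('s'=44): chars_in_quartet=3 acc=0x3BDAC bytes_emitted=0
After char 3 ('X'=23): chars_in_quartet=4 acc=0xEF6B17 -> emit EF 6B 17, reset; bytes_emitted=3
After char 4 ('p'=41): chars_in_quartet=1 acc=0x29 bytes_emitted=3
After char 5 ('A'=0): chars_in_quartet=2 acc=0xA40 bytes_emitted=3
After char 6 ('D'=3): chars_in_quartet=3 acc=0x29003 bytes_emitted=3
After char 7 ('j'=35): chars_in_quartet=4 acc=0xA400E3 -> emit A4 00 E3, reset; bytes_emitted=6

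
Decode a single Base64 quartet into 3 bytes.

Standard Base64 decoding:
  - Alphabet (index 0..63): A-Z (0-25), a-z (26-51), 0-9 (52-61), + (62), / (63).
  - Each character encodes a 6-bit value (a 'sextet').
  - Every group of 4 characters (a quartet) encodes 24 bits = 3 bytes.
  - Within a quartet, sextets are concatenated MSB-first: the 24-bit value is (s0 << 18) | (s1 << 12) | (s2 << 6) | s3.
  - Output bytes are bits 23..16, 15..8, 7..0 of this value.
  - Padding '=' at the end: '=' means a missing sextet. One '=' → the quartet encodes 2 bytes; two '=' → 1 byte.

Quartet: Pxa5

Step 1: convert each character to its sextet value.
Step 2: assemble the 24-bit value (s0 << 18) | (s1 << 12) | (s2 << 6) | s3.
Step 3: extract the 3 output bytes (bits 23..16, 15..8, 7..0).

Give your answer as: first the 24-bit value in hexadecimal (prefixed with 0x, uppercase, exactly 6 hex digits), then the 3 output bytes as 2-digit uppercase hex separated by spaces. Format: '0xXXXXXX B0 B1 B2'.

Answer: 0x3F16B9 3F 16 B9

Derivation:
Sextets: P=15, x=49, a=26, 5=57
24-bit: (15<<18) | (49<<12) | (26<<6) | 57
      = 0x3C0000 | 0x031000 | 0x000680 | 0x000039
      = 0x3F16B9
Bytes: (v>>16)&0xFF=3F, (v>>8)&0xFF=16, v&0xFF=B9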